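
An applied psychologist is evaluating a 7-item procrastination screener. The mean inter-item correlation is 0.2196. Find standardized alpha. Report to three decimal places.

Standardized α = k·r̄ / (1 + (k−1)·r̄) = 7 × 0.2196 / (1 + 6 × 0.2196)
  = 1.5372 / 2.3176 = 0.663

α = 0.663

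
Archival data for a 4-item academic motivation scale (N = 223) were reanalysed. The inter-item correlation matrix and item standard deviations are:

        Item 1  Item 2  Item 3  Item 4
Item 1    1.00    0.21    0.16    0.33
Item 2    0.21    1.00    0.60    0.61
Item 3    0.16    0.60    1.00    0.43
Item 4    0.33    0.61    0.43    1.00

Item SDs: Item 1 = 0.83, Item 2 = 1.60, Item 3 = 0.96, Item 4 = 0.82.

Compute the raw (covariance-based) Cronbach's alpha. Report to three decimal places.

α = 0.702

Σσ²ᵢ = 0.83² + 1.60² + 0.96² + 0.82² = 4.8429
Covariances σ_ij = r_ij · s_i · s_j:
  σ(Item 1,Item 2) = 0.21 × 0.83 × 1.60 = 0.2789
  σ(Item 1,Item 3) = 0.16 × 0.83 × 0.96 = 0.1275
  σ(Item 1,Item 4) = 0.33 × 0.83 × 0.82 = 0.2246
  σ(Item 2,Item 3) = 0.60 × 1.60 × 0.96 = 0.9216
  σ(Item 2,Item 4) = 0.61 × 1.60 × 0.82 = 0.8003
  σ(Item 3,Item 4) = 0.43 × 0.96 × 0.82 = 0.3385
σ²_T = Σσ²ᵢ + 2·Σσ_ij = 4.8429 + 2 × 2.6914 = 10.2257
α = (4/3)·(1 − 4.8429/10.2257) = 0.702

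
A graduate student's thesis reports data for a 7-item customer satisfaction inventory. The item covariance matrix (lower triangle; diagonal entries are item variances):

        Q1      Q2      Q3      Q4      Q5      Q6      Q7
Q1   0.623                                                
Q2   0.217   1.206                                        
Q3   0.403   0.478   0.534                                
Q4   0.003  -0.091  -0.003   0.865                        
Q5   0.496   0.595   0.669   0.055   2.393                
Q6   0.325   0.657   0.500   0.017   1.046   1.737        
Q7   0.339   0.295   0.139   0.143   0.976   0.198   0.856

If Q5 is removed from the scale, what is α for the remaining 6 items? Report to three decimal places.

α = 0.665

Remaining items: Q1, Q2, Q3, Q4, Q6, Q7 (k = 6).
Σσ²ᵢ = 0.623 + 1.206 + 0.534 + 0.865 + 1.737 + 0.856 = 5.821
Var(T) = 5.821 + 2 × 3.620 = 13.061
α (item deleted) = (6/5)·(1 − 5.821/13.061) = 0.665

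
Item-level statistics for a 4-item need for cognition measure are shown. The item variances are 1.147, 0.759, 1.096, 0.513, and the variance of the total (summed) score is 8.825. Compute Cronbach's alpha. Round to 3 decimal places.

Cronbach's alpha = 0.802

sum of item variances = 1.147 + 0.759 + 1.096 + 0.513 = 3.515
α = (k/(k−1))·(1 − sum of item variances/total variance) = (4/3)·(1 − 3.515/8.825) = 0.802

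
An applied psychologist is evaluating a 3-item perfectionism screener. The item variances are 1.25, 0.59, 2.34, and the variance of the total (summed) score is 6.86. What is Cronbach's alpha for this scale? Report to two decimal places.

Cronbach's alpha = 0.59

Σσᵢ² = 1.25 + 0.59 + 2.34 = 4.18
α = (k/(k−1))·(1 − Σσᵢ²/Var(T)) = (3/2)·(1 − 4.18/6.86) = 0.59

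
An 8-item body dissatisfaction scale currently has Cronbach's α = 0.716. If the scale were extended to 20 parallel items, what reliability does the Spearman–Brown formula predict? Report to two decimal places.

Length factor m = 20/8 = 2.5000
α' = m·α / (1 + (m−1)·α)
   = 20/8 × 0.716 / (1 + (20/8 − 1) × 0.716)
   = 1.7900 / 2.0740 = 0.86

predicted reliability = 0.86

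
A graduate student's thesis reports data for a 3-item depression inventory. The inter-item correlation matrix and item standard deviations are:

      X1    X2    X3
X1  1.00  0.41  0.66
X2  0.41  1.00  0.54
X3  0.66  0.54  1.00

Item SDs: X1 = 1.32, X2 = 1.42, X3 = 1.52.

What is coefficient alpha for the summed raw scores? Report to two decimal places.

Σσ²ᵢ = 1.32² + 1.42² + 1.52² = 6.0692
Covariances σ_ij = r_ij · s_i · s_j:
  σ(X1,X2) = 0.41 × 1.32 × 1.42 = 0.7685
  σ(X1,X3) = 0.66 × 1.32 × 1.52 = 1.3242
  σ(X2,X3) = 0.54 × 1.42 × 1.52 = 1.1655
σ²_T = Σσ²ᵢ + 2·Σσ_ij = 6.0692 + 2 × 3.2582 = 12.5856
α = (3/2)·(1 − 6.0692/12.5856) = 0.78

α = 0.78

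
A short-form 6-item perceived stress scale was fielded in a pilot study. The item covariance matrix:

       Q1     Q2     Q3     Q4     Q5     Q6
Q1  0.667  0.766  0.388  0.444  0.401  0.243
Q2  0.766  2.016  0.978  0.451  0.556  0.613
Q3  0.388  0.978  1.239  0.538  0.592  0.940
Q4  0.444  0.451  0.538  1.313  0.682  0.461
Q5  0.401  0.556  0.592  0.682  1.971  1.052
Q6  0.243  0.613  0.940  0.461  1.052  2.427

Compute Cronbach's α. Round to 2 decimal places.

ΣVar(i) = 0.667 + 2.016 + 1.239 + 1.313 + 1.971 + 2.427 = 9.633
Sum of the distinct covariances = 9.105
Var(T) = 9.633 + 2 × 9.105 = 27.843
α = (k/(k−1))·(1 − ΣVar(i)/Var(T)) = (6/5)·(1 − 9.633/27.843) = 0.78

Cronbach's α = 0.78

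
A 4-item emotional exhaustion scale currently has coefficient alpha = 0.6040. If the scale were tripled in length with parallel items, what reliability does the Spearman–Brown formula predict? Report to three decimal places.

Length factor m = 3
α' = m·α / (1 + (m−1)·α)
   = 3 × 0.6040 / (1 + (3 − 1) × 0.6040)
   = 1.8120 / 2.2080 = 0.821

predicted reliability = 0.821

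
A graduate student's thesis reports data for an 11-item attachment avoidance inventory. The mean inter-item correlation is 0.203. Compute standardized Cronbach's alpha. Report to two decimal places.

α = 0.74

Standardized α = k·r̄ / (1 + (k−1)·r̄) = 11 × 0.203 / (1 + 10 × 0.203)
  = 2.2330 / 3.0300 = 0.74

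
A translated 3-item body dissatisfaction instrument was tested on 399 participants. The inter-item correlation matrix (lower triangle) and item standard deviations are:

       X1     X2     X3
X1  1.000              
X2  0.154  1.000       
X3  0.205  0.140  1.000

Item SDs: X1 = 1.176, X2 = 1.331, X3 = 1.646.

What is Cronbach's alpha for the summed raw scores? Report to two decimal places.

α = 0.37

Σσ²ᵢ = 1.176² + 1.331² + 1.646² = 5.8639
Covariances σ_ij = r_ij · s_i · s_j:
  σ(X1,X2) = 0.154 × 1.176 × 1.331 = 0.2410
  σ(X1,X3) = 0.205 × 1.176 × 1.646 = 0.3968
  σ(X2,X3) = 0.140 × 1.331 × 1.646 = 0.3067
σ²_T = Σσ²ᵢ + 2·Σσ_ij = 5.8639 + 2 × 0.9445 = 7.7529
α = (3/2)·(1 − 5.8639/7.7529) = 0.37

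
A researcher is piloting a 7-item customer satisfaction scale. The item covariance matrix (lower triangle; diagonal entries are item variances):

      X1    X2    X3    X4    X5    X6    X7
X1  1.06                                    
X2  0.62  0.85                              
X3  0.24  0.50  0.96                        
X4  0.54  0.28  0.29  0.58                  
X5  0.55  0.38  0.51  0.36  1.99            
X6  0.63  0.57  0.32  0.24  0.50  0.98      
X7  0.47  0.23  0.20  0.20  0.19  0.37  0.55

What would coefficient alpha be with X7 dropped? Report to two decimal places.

α = 0.80

Remaining items: X1, X2, X3, X4, X5, X6 (k = 6).
Σσᵢ² = 1.06 + 0.85 + 0.96 + 0.58 + 1.99 + 0.98 = 6.42
σ²_total = 6.42 + 2 × 6.53 = 19.48
α (item deleted) = (6/5)·(1 − 6.42/19.48) = 0.80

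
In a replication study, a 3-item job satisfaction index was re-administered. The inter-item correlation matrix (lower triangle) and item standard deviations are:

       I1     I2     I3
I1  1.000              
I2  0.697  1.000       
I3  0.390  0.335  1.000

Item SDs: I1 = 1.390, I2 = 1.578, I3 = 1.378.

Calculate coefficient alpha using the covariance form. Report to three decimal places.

α = 0.731

Σσ²ᵢ = 1.390² + 1.578² + 1.378² = 6.3211
Covariances σ_ij = r_ij · s_i · s_j:
  σ(I1,I2) = 0.697 × 1.390 × 1.578 = 1.5288
  σ(I1,I3) = 0.390 × 1.390 × 1.378 = 0.7470
  σ(I2,I3) = 0.335 × 1.578 × 1.378 = 0.7285
σ²_T = Σσ²ᵢ + 2·Σσ_ij = 6.3211 + 2 × 3.0043 = 12.3297
α = (3/2)·(1 − 6.3211/12.3297) = 0.731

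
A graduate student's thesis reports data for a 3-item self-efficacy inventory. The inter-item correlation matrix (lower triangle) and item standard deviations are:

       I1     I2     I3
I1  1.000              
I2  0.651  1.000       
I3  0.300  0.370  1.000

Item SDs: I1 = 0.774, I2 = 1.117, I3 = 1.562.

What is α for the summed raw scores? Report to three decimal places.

Σσ²ᵢ = 0.774² + 1.117² + 1.562² = 4.2866
Covariances σ_ij = r_ij · s_i · s_j:
  σ(I1,I2) = 0.651 × 0.774 × 1.117 = 0.5628
  σ(I1,I3) = 0.300 × 0.774 × 1.562 = 0.3627
  σ(I2,I3) = 0.370 × 1.117 × 1.562 = 0.6456
σ²_T = Σσ²ᵢ + 2·Σσ_ij = 4.2866 + 2 × 1.5711 = 7.4288
α = (3/2)·(1 − 4.2866/7.4288) = 0.634

α = 0.634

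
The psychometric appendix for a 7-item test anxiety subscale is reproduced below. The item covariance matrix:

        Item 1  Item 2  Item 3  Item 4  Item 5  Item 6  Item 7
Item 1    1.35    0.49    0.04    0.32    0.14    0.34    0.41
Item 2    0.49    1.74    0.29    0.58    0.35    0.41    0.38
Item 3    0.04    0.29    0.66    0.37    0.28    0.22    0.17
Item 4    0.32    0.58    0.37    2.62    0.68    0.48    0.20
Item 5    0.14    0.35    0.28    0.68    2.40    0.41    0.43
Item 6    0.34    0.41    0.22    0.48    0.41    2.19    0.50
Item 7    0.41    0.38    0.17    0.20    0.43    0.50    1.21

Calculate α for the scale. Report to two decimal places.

Σσᵢ² = 1.35 + 1.74 + 0.66 + 2.62 + 2.40 + 2.19 + 1.21 = 12.17
Sum of the distinct covariances = 7.49
Var(T) = 12.17 + 2 × 7.49 = 27.15
α = (k/(k−1))·(1 − Σσᵢ²/Var(T)) = (7/6)·(1 − 12.17/27.15) = 0.64

α = 0.64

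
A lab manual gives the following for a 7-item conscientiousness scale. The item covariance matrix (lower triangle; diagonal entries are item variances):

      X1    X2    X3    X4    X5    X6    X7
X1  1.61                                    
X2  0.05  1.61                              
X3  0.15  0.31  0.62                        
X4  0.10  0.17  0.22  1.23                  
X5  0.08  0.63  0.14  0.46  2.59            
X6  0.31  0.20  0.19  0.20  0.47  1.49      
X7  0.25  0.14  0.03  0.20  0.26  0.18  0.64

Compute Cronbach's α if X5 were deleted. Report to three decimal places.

Remaining items: X1, X2, X3, X4, X6, X7 (k = 6).
sum of item variances = 1.61 + 1.61 + 0.62 + 1.23 + 1.49 + 0.64 = 7.20
σ²_T = 7.20 + 2 × 2.70 = 12.60
α (item deleted) = (6/5)·(1 − 7.20/12.60) = 0.514

Cronbach's α = 0.514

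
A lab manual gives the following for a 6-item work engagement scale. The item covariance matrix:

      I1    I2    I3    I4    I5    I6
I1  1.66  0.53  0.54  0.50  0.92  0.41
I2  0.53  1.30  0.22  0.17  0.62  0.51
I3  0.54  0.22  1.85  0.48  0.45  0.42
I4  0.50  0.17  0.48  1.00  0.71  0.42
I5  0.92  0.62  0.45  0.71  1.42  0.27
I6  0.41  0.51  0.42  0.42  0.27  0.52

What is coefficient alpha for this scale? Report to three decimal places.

α = 0.779

Σσᵢ² = 1.66 + 1.30 + 1.85 + 1.00 + 1.42 + 0.52 = 7.75
Sum of the distinct covariances = 7.17
total variance = 7.75 + 2 × 7.17 = 22.09
α = (k/(k−1))·(1 − Σσᵢ²/total variance) = (6/5)·(1 − 7.75/22.09) = 0.779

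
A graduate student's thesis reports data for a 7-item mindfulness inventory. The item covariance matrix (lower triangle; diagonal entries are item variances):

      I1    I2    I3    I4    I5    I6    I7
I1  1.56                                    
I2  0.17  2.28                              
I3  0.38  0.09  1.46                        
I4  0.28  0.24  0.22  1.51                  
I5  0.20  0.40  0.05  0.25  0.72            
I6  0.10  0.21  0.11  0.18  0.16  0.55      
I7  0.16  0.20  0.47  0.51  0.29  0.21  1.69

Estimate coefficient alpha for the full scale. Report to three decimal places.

Σσ²ᵢ = 1.56 + 2.28 + 1.46 + 1.51 + 0.72 + 0.55 + 1.69 = 9.77
Sum of off-diagonal covariances = 4.88
σ²_T = 9.77 + 2 × 4.88 = 19.53
α = (k/(k−1))·(1 − Σσ²ᵢ/σ²_T) = (7/6)·(1 − 9.77/19.53) = 0.583

α = 0.583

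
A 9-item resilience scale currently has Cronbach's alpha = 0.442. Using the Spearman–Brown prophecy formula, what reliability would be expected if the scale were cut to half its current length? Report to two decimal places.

Length factor m = 1/2
α' = m·α / (1 − (1−m)·α)
   = 1/2 × 0.442 / (1 − (1 − 1/2) × 0.442)
   = 0.2210 / 0.7790 = 0.28

predicted reliability = 0.28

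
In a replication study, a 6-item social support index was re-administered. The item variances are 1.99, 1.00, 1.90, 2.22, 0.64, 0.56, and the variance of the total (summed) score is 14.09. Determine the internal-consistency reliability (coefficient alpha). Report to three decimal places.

ΣVar(i) = 1.99 + 1.00 + 1.90 + 2.22 + 0.64 + 0.56 = 8.31
α = (k/(k−1))·(1 − ΣVar(i)/total variance) = (6/5)·(1 − 8.31/14.09) = 0.492

coefficient alpha = 0.492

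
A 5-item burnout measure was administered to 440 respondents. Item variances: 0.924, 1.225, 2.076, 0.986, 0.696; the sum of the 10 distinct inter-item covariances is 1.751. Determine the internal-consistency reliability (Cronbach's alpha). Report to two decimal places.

sum of item variances = 0.924 + 1.225 + 2.076 + 0.986 + 0.696 = 5.907
Sum of distinct covariances = 1.751
total variance = sum of item variances + 2·Σcov = 5.907 + 2 × 1.751 = 9.409
α = (5/4)·(1 − 5.907/9.409) = 0.47

Cronbach's alpha = 0.47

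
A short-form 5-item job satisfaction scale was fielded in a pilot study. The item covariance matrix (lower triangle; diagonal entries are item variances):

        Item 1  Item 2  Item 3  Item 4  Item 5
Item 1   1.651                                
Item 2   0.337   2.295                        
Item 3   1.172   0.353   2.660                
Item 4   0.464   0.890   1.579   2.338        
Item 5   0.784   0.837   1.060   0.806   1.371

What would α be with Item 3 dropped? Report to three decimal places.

Remaining items: Item 1, Item 2, Item 4, Item 5 (k = 4).
sum of item variances = 1.651 + 2.295 + 2.338 + 1.371 = 7.655
Var(T) = 7.655 + 2 × 4.118 = 15.891
α (item deleted) = (4/3)·(1 − 7.655/15.891) = 0.691

α = 0.691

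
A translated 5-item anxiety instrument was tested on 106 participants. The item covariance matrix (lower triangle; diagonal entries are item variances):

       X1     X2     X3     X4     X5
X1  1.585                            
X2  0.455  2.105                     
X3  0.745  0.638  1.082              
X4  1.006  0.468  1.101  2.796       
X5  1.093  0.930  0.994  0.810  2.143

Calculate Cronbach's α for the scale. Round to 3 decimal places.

α = 0.787

sum of item variances = 1.585 + 2.105 + 1.082 + 2.796 + 2.143 = 9.711
Σ_{i<j} σ_ij = 8.240
total variance = 9.711 + 2 × 8.240 = 26.191
α = (k/(k−1))·(1 − sum of item variances/total variance) = (5/4)·(1 − 9.711/26.191) = 0.787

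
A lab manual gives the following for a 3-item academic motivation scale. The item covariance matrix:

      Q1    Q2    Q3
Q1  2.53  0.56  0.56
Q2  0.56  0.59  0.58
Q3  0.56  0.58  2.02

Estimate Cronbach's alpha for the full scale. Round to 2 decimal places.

Σσ²ᵢ = 2.53 + 0.59 + 2.02 = 5.14
Sum of off-diagonal covariances = 1.70
Var(T) = 5.14 + 2 × 1.70 = 8.54
α = (k/(k−1))·(1 − Σσ²ᵢ/Var(T)) = (3/2)·(1 − 5.14/8.54) = 0.60

Cronbach's alpha = 0.60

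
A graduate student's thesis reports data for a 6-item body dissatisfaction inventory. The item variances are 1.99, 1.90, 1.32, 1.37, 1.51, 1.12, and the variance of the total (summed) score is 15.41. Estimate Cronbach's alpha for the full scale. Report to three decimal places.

Σσ²ᵢ = 1.99 + 1.90 + 1.32 + 1.37 + 1.51 + 1.12 = 9.21
α = (k/(k−1))·(1 − Σσ²ᵢ/σ²_T) = (6/5)·(1 − 9.21/15.41) = 0.483

α = 0.483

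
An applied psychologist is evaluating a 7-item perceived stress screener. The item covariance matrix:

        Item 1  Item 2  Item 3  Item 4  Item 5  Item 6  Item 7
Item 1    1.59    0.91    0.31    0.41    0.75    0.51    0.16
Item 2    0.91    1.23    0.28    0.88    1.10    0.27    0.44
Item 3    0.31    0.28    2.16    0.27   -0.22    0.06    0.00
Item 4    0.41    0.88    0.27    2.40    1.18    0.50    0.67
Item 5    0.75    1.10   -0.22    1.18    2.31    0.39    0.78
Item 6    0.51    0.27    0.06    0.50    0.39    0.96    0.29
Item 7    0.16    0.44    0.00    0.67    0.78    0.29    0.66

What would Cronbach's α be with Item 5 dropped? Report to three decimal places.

α = 0.684

Remaining items: Item 1, Item 2, Item 3, Item 4, Item 6, Item 7 (k = 6).
sum of item variances = 1.59 + 1.23 + 2.16 + 2.40 + 0.96 + 0.66 = 9.00
σ²_T = 9.00 + 2 × 5.96 = 20.92
α (item deleted) = (6/5)·(1 − 9.00/20.92) = 0.684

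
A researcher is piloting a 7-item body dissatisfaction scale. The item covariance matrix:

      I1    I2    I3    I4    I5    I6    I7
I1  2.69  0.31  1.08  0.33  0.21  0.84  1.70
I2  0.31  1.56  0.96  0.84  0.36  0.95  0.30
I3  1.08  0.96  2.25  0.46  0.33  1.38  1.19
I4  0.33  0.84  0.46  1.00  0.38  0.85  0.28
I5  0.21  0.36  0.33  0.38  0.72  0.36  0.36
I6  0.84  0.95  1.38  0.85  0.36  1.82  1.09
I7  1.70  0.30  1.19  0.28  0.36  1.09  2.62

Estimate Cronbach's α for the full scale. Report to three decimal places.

Cronbach's α = 0.813

Σσᵢ² = 2.69 + 1.56 + 2.25 + 1.00 + 0.72 + 1.82 + 2.62 = 12.66
Sum of off-diagonal covariances = 14.56
σ²_total = 12.66 + 2 × 14.56 = 41.78
α = (k/(k−1))·(1 − Σσᵢ²/σ²_total) = (7/6)·(1 − 12.66/41.78) = 0.813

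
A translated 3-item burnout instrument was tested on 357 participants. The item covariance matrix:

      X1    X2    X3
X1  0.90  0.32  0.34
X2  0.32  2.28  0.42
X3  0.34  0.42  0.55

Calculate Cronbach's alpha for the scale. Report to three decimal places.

Σσ²ᵢ = 0.90 + 2.28 + 0.55 = 3.73
Sum of the distinct covariances = 1.08
total variance = 3.73 + 2 × 1.08 = 5.89
α = (k/(k−1))·(1 − Σσ²ᵢ/total variance) = (3/2)·(1 − 3.73/5.89) = 0.550

α = 0.550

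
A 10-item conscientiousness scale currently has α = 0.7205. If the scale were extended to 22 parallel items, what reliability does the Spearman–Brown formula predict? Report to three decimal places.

predicted reliability = 0.850

Length factor m = 22/10 = 2.2000
α' = m·α / (1 + (m−1)·α)
   = 22/10 × 0.7205 / (1 + (22/10 − 1) × 0.7205)
   = 1.5851 / 1.8646 = 0.850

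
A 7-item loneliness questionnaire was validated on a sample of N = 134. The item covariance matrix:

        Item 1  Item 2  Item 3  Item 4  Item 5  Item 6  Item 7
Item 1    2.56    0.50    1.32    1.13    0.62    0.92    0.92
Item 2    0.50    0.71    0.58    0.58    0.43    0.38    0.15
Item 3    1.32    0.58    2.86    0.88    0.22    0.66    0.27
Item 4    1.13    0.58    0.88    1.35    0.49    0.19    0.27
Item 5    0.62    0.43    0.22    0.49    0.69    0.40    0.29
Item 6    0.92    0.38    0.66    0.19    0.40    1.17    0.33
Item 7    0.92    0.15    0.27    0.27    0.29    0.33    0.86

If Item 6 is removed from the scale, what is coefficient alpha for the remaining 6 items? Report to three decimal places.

Remaining items: Item 1, Item 2, Item 3, Item 4, Item 5, Item 7 (k = 6).
Σσᵢ² = 2.56 + 0.71 + 2.86 + 1.35 + 0.69 + 0.86 = 9.03
σ²_T = 9.03 + 2 × 8.65 = 26.33
α (item deleted) = (6/5)·(1 − 9.03/26.33) = 0.788

coefficient alpha = 0.788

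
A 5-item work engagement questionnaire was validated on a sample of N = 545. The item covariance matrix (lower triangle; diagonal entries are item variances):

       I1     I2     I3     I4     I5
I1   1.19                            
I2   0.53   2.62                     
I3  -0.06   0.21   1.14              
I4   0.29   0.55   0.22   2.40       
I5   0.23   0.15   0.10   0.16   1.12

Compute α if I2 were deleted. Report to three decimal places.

α = 0.324

Remaining items: I1, I3, I4, I5 (k = 4).
Σσ²ᵢ = 1.19 + 1.14 + 2.40 + 1.12 = 5.85
total variance = 5.85 + 2 × 0.94 = 7.73
α (item deleted) = (4/3)·(1 − 5.85/7.73) = 0.324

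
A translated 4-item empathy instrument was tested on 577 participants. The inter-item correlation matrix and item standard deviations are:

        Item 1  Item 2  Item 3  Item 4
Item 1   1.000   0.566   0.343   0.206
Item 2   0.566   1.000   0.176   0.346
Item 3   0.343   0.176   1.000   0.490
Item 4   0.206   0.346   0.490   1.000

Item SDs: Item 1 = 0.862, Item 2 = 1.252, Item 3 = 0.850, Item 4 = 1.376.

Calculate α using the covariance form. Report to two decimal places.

α = 0.67

Σσ²ᵢ = 0.862² + 1.252² + 0.850² + 1.376² = 4.9264
Covariances σ_ij = r_ij · s_i · s_j:
  σ(Item 1,Item 2) = 0.566 × 0.862 × 1.252 = 0.6108
  σ(Item 1,Item 3) = 0.343 × 0.862 × 0.850 = 0.2513
  σ(Item 1,Item 4) = 0.206 × 0.862 × 1.376 = 0.2443
  σ(Item 2,Item 3) = 0.176 × 1.252 × 0.850 = 0.1873
  σ(Item 2,Item 4) = 0.346 × 1.252 × 1.376 = 0.5961
  σ(Item 3,Item 4) = 0.490 × 0.850 × 1.376 = 0.5731
σ²_T = Σσ²ᵢ + 2·Σσ_ij = 4.9264 + 2 × 2.4629 = 9.8522
α = (4/3)·(1 − 4.9264/9.8522) = 0.67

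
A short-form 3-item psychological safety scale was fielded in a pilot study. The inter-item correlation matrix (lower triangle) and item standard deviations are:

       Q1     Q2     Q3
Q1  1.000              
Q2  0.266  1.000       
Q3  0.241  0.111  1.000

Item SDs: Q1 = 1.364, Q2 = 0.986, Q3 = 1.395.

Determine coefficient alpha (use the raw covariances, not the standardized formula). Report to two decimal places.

coefficient alpha = 0.43

Σσ²ᵢ = 1.364² + 0.986² + 1.395² = 4.7787
Covariances σ_ij = r_ij · s_i · s_j:
  σ(Q1,Q2) = 0.266 × 1.364 × 0.986 = 0.3577
  σ(Q1,Q3) = 0.241 × 1.364 × 1.395 = 0.4586
  σ(Q2,Q3) = 0.111 × 0.986 × 1.395 = 0.1527
σ²_T = Σσ²ᵢ + 2·Σσ_ij = 4.7787 + 2 × 0.9690 = 6.7167
α = (3/2)·(1 − 4.7787/6.7167) = 0.43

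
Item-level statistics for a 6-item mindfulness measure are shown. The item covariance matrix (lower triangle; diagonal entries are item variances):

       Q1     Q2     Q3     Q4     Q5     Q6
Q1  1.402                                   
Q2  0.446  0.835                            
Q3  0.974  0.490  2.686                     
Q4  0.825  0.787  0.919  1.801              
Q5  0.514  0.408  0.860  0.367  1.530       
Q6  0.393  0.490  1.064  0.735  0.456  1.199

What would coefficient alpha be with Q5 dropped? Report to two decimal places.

coefficient alpha = 0.80

Remaining items: Q1, Q2, Q3, Q4, Q6 (k = 5).
Σσ²ᵢ = 1.402 + 0.835 + 2.686 + 1.801 + 1.199 = 7.923
σ²_T = 7.923 + 2 × 7.123 = 22.169
α (item deleted) = (5/4)·(1 − 7.923/22.169) = 0.80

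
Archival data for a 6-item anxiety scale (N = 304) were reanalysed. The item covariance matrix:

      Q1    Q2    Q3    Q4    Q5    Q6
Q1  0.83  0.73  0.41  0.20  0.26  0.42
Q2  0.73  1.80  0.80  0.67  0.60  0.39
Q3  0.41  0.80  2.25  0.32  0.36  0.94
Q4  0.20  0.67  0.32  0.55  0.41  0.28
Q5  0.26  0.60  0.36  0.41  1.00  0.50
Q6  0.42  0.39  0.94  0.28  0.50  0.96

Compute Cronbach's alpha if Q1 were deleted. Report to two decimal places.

Cronbach's alpha = 0.77

Remaining items: Q2, Q3, Q4, Q5, Q6 (k = 5).
ΣVar(i) = 1.80 + 2.25 + 0.55 + 1.00 + 0.96 = 6.56
total variance = 6.56 + 2 × 5.27 = 17.10
α (item deleted) = (5/4)·(1 − 6.56/17.10) = 0.77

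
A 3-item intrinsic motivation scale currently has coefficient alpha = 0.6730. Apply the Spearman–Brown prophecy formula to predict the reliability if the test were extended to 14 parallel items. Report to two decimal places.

Length factor m = 14/3 = 4.6667
α' = m·α / (1 + (m−1)·α)
   = 14/3 × 0.6730 / (1 + (14/3 − 1) × 0.6730)
   = 3.1407 / 3.4677 = 0.91

predicted reliability = 0.91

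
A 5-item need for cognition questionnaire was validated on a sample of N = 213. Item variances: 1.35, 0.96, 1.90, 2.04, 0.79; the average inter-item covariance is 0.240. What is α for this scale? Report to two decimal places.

α = 0.51

sum of item variances = 1.35 + 0.96 + 1.90 + 2.04 + 0.79 = 7.04
Sum of the 10 distinct covariances = 10 × 0.240 = 2.400
σ²_total = sum of item variances + 2·Σcov = 7.04 + 2 × 2.400 = 11.840
α = (5/4)·(1 − 7.04/11.840) = 0.51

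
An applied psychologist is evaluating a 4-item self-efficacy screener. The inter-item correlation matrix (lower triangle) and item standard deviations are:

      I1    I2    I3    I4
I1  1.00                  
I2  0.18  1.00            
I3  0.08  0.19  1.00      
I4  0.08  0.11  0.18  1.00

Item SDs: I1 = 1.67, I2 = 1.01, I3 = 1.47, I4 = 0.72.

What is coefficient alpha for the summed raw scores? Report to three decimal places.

Σσ²ᵢ = 1.67² + 1.01² + 1.47² + 0.72² = 6.4883
Covariances σ_ij = r_ij · s_i · s_j:
  σ(I1,I2) = 0.18 × 1.67 × 1.01 = 0.3036
  σ(I1,I3) = 0.08 × 1.67 × 1.47 = 0.1964
  σ(I1,I4) = 0.08 × 1.67 × 0.72 = 0.0962
  σ(I2,I3) = 0.19 × 1.01 × 1.47 = 0.2821
  σ(I2,I4) = 0.11 × 1.01 × 0.72 = 0.0800
  σ(I3,I4) = 0.18 × 1.47 × 0.72 = 0.1905
σ²_T = Σσ²ᵢ + 2·Σσ_ij = 6.4883 + 2 × 1.1488 = 8.7859
α = (4/3)·(1 − 6.4883/8.7859) = 0.349

coefficient alpha = 0.349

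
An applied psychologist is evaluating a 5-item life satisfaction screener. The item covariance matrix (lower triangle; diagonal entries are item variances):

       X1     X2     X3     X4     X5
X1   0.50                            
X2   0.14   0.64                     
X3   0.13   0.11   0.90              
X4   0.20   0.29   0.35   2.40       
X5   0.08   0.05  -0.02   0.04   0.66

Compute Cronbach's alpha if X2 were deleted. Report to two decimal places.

Remaining items: X1, X3, X4, X5 (k = 4).
Σσ²ᵢ = 0.50 + 0.90 + 2.40 + 0.66 = 4.46
σ²_T = 4.46 + 2 × 0.78 = 6.02
α (item deleted) = (4/3)·(1 − 4.46/6.02) = 0.35

α = 0.35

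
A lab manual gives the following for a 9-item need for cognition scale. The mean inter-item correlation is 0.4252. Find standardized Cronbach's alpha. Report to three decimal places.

standardized Cronbach's alpha = 0.869

Standardized α = k·r̄ / (1 + (k−1)·r̄) = 9 × 0.4252 / (1 + 8 × 0.4252)
  = 3.8268 / 4.4016 = 0.869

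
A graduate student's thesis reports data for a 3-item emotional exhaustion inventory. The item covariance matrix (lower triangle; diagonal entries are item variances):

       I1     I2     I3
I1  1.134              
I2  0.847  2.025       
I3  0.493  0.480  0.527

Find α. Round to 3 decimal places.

α = 0.745

ΣVar(i) = 1.134 + 2.025 + 0.527 = 3.686
Sum of the distinct covariances = 1.820
σ²_total = 3.686 + 2 × 1.820 = 7.326
α = (k/(k−1))·(1 − ΣVar(i)/σ²_total) = (3/2)·(1 − 3.686/7.326) = 0.745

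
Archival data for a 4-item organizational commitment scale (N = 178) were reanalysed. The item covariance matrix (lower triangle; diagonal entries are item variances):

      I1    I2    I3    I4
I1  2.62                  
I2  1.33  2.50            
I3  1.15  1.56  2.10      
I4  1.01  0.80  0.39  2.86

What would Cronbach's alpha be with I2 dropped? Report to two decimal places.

Remaining items: I1, I3, I4 (k = 3).
Σσ²ᵢ = 2.62 + 2.10 + 2.86 = 7.58
σ²_T = 7.58 + 2 × 2.55 = 12.68
α (item deleted) = (3/2)·(1 − 7.58/12.68) = 0.60

α = 0.60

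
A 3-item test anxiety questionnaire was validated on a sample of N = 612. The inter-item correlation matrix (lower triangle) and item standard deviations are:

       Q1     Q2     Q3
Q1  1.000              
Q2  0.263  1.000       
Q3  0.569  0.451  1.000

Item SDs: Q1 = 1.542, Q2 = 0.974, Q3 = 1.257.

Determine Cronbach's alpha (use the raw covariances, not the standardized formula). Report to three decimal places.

Cronbach's alpha = 0.683

Σσ²ᵢ = 1.542² + 0.974² + 1.257² = 4.9065
Covariances σ_ij = r_ij · s_i · s_j:
  σ(Q1,Q2) = 0.263 × 1.542 × 0.974 = 0.3950
  σ(Q1,Q3) = 0.569 × 1.542 × 1.257 = 1.1029
  σ(Q2,Q3) = 0.451 × 0.974 × 1.257 = 0.5522
σ²_T = Σσ²ᵢ + 2·Σσ_ij = 4.9065 + 2 × 2.0501 = 9.0067
α = (3/2)·(1 − 4.9065/9.0067) = 0.683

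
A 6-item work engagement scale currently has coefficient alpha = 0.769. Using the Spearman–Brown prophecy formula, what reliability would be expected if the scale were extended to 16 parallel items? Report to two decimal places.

Length factor m = 16/6 = 2.6667
α' = m·α / (1 + (m−1)·α)
   = 16/6 × 0.769 / (1 + (16/6 − 1) × 0.769)
   = 2.0507 / 2.2817 = 0.90

predicted reliability = 0.90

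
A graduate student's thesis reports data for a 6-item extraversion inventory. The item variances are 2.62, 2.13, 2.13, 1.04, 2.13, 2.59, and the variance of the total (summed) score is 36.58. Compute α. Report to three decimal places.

α = 0.785

sum of item variances = 2.62 + 2.13 + 2.13 + 1.04 + 2.13 + 2.59 = 12.64
α = (k/(k−1))·(1 − sum of item variances/total variance) = (6/5)·(1 − 12.64/36.58) = 0.785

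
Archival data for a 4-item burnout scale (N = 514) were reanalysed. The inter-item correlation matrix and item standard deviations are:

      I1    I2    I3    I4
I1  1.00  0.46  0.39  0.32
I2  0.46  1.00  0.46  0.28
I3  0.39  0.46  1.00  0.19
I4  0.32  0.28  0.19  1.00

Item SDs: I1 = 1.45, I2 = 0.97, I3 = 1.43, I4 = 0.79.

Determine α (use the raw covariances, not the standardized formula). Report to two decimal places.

α = 0.67

Σσ²ᵢ = 1.45² + 0.97² + 1.43² + 0.79² = 5.7124
Covariances σ_ij = r_ij · s_i · s_j:
  σ(I1,I2) = 0.46 × 1.45 × 0.97 = 0.6470
  σ(I1,I3) = 0.39 × 1.45 × 1.43 = 0.8087
  σ(I1,I4) = 0.32 × 1.45 × 0.79 = 0.3666
  σ(I2,I3) = 0.46 × 0.97 × 1.43 = 0.6381
  σ(I2,I4) = 0.28 × 0.97 × 0.79 = 0.2146
  σ(I3,I4) = 0.19 × 1.43 × 0.79 = 0.2146
σ²_T = Σσ²ᵢ + 2·Σσ_ij = 5.7124 + 2 × 2.8896 = 11.4916
α = (4/3)·(1 − 5.7124/11.4916) = 0.67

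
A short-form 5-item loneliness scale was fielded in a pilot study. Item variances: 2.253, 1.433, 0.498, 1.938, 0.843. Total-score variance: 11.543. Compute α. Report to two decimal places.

ΣVar(i) = 2.253 + 1.433 + 0.498 + 1.938 + 0.843 = 6.965
α = (k/(k−1))·(1 − ΣVar(i)/Var(T)) = (5/4)·(1 − 6.965/11.543) = 0.50

α = 0.50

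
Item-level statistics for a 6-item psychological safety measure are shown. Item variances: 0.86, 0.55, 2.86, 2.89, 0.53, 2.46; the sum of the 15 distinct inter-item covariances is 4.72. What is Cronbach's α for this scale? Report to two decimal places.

Σσ²ᵢ = 0.86 + 0.55 + 2.86 + 2.89 + 0.53 + 2.46 = 10.15
Sum of distinct covariances = 4.72
total variance = Σσ²ᵢ + 2·Σcov = 10.15 + 2 × 4.72 = 19.59
α = (6/5)·(1 − 10.15/19.59) = 0.58

α = 0.58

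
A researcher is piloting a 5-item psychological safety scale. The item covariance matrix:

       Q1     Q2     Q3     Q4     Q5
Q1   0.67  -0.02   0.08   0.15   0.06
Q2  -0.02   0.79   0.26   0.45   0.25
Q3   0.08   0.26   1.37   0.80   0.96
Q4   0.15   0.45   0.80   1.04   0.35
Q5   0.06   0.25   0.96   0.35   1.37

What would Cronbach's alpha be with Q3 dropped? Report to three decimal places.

Remaining items: Q1, Q2, Q4, Q5 (k = 4).
sum of item variances = 0.67 + 0.79 + 1.04 + 1.37 = 3.87
total variance = 3.87 + 2 × 1.24 = 6.35
α (item deleted) = (4/3)·(1 − 3.87/6.35) = 0.521

α = 0.521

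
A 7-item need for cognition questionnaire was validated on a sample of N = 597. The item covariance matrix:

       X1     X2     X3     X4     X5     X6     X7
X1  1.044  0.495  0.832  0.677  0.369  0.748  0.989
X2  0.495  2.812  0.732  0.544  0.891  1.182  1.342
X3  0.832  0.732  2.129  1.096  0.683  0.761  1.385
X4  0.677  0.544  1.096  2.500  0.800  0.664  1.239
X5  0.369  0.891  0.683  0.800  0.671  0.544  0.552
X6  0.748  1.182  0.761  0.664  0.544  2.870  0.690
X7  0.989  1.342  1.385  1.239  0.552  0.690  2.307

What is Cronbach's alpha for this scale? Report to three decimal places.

Cronbach's alpha = 0.824

Σσᵢ² = 1.044 + 2.812 + 2.129 + 2.500 + 0.671 + 2.870 + 2.307 = 14.333
Sum of the distinct covariances = 17.215
total variance = 14.333 + 2 × 17.215 = 48.763
α = (k/(k−1))·(1 − Σσᵢ²/total variance) = (7/6)·(1 − 14.333/48.763) = 0.824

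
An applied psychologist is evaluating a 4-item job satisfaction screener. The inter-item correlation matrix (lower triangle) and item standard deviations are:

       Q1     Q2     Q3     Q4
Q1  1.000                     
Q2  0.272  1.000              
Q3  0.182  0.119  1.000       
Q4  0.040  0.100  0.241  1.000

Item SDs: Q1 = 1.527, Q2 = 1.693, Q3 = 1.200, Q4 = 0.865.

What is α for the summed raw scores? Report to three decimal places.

α = 0.425

Σσ²ᵢ = 1.527² + 1.693² + 1.200² + 0.865² = 7.3862
Covariances σ_ij = r_ij · s_i · s_j:
  σ(Q1,Q2) = 0.272 × 1.527 × 1.693 = 0.7032
  σ(Q1,Q3) = 0.182 × 1.527 × 1.200 = 0.3335
  σ(Q1,Q4) = 0.040 × 1.527 × 0.865 = 0.0528
  σ(Q2,Q3) = 0.119 × 1.693 × 1.200 = 0.2418
  σ(Q2,Q4) = 0.100 × 1.693 × 0.865 = 0.1464
  σ(Q3,Q4) = 0.241 × 1.200 × 0.865 = 0.2502
σ²_T = Σσ²ᵢ + 2·Σσ_ij = 7.3862 + 2 × 1.7279 = 10.8420
α = (4/3)·(1 − 7.3862/10.8420) = 0.425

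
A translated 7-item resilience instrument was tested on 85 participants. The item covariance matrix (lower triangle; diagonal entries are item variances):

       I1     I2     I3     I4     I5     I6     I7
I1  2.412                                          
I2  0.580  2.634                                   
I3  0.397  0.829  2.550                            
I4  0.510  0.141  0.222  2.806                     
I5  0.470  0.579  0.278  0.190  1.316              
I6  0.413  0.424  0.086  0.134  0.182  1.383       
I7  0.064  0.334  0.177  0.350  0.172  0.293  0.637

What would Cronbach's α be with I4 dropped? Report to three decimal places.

Cronbach's α = 0.590

Remaining items: I1, I2, I3, I5, I6, I7 (k = 6).
ΣVar(i) = 2.412 + 2.634 + 2.550 + 1.316 + 1.383 + 0.637 = 10.932
Var(T) = 10.932 + 2 × 5.278 = 21.488
α (item deleted) = (6/5)·(1 − 10.932/21.488) = 0.590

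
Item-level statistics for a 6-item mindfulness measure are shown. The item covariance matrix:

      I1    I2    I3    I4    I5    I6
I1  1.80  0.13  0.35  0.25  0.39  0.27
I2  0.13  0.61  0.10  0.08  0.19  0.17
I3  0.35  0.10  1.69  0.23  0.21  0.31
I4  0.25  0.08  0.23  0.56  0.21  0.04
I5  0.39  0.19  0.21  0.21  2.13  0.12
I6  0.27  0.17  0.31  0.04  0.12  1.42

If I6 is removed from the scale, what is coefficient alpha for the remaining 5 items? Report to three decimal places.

Remaining items: I1, I2, I3, I4, I5 (k = 5).
ΣVar(i) = 1.80 + 0.61 + 1.69 + 0.56 + 2.13 = 6.79
σ²_total = 6.79 + 2 × 2.14 = 11.07
α (item deleted) = (5/4)·(1 − 6.79/11.07) = 0.483

coefficient alpha = 0.483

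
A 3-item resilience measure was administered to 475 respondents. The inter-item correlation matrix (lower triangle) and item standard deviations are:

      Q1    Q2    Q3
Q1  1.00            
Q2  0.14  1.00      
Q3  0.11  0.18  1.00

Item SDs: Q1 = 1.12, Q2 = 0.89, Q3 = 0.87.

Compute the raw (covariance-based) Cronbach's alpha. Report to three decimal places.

Cronbach's alpha = 0.324

Σσ²ᵢ = 1.12² + 0.89² + 0.87² = 2.8034
Covariances σ_ij = r_ij · s_i · s_j:
  σ(Q1,Q2) = 0.14 × 1.12 × 0.89 = 0.1396
  σ(Q1,Q3) = 0.11 × 1.12 × 0.87 = 0.1072
  σ(Q2,Q3) = 0.18 × 0.89 × 0.87 = 0.1394
σ²_T = Σσ²ᵢ + 2·Σσ_ij = 2.8034 + 2 × 0.3862 = 3.5758
α = (3/2)·(1 − 2.8034/3.5758) = 0.324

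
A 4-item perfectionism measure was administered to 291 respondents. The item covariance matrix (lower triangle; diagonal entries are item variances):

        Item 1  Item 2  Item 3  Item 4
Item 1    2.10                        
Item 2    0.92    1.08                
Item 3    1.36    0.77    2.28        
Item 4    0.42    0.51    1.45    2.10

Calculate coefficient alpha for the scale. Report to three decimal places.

α = 0.786

ΣVar(i) = 2.10 + 1.08 + 2.28 + 2.10 = 7.56
Sum of the distinct covariances = 5.43
σ²_total = 7.56 + 2 × 5.43 = 18.42
α = (k/(k−1))·(1 − ΣVar(i)/σ²_total) = (4/3)·(1 − 7.56/18.42) = 0.786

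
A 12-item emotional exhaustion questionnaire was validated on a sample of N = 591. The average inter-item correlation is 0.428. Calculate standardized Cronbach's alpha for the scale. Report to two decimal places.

Standardized α = k·r̄ / (1 + (k−1)·r̄) = 12 × 0.428 / (1 + 11 × 0.428)
  = 5.1360 / 5.7080 = 0.90

standardized Cronbach's alpha = 0.90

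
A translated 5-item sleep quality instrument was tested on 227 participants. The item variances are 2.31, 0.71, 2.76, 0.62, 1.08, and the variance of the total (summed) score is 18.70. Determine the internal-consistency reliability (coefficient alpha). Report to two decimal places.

Σσ²ᵢ = 2.31 + 0.71 + 2.76 + 0.62 + 1.08 = 7.48
α = (k/(k−1))·(1 − Σσ²ᵢ/Var(T)) = (5/4)·(1 − 7.48/18.70) = 0.75

coefficient alpha = 0.75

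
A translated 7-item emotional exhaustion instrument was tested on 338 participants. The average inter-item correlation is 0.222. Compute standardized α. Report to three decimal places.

Standardized α = k·r̄ / (1 + (k−1)·r̄) = 7 × 0.222 / (1 + 6 × 0.222)
  = 1.5540 / 2.3320 = 0.666

α = 0.666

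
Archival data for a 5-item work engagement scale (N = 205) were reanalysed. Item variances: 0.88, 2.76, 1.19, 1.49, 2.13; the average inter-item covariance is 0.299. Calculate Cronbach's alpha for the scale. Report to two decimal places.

α = 0.52

ΣVar(i) = 0.88 + 2.76 + 1.19 + 1.49 + 2.13 = 8.45
Sum of the 10 distinct covariances = 10 × 0.299 = 2.990
Var(T) = ΣVar(i) + 2·Σcov = 8.45 + 2 × 2.990 = 14.430
α = (5/4)·(1 − 8.45/14.430) = 0.52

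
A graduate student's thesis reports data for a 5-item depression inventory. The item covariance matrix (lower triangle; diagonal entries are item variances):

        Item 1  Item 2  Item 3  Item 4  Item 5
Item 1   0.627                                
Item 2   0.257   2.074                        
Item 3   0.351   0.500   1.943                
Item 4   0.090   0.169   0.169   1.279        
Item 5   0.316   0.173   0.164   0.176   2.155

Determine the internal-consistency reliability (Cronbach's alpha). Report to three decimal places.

ΣVar(i) = 0.627 + 2.074 + 1.943 + 1.279 + 2.155 = 8.078
Sum of off-diagonal covariances = 2.365
total variance = 8.078 + 2 × 2.365 = 12.808
α = (k/(k−1))·(1 − ΣVar(i)/total variance) = (5/4)·(1 − 8.078/12.808) = 0.462

α = 0.462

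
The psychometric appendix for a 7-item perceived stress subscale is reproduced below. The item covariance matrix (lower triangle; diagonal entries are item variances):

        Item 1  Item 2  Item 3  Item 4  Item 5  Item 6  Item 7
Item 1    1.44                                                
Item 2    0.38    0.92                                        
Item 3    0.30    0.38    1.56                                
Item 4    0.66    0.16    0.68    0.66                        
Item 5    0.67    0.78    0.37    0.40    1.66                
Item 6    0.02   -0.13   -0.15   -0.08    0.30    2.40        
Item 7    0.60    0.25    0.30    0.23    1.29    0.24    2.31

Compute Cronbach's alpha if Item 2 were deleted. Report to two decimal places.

α = 0.65

Remaining items: Item 1, Item 3, Item 4, Item 5, Item 6, Item 7 (k = 6).
Σσ²ᵢ = 1.44 + 1.56 + 0.66 + 1.66 + 2.40 + 2.31 = 10.03
σ²_T = 10.03 + 2 × 5.83 = 21.69
α (item deleted) = (6/5)·(1 − 10.03/21.69) = 0.65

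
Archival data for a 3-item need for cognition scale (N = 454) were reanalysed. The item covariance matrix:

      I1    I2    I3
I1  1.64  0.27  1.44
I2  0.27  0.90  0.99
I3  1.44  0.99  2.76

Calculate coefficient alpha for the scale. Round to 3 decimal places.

Σσ²ᵢ = 1.64 + 0.90 + 2.76 = 5.30
Σ_{i<j} σ_ij = 2.70
Var(T) = 5.30 + 2 × 2.70 = 10.70
α = (k/(k−1))·(1 − Σσ²ᵢ/Var(T)) = (3/2)·(1 − 5.30/10.70) = 0.757

α = 0.757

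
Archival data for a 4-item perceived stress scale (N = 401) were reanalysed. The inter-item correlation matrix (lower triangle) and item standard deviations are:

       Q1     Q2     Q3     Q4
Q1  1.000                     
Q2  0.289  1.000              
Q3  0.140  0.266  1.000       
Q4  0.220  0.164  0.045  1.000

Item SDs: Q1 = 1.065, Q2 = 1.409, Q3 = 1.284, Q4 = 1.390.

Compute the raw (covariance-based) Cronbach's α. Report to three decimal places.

Σσ²ᵢ = 1.065² + 1.409² + 1.284² + 1.390² = 6.7003
Covariances σ_ij = r_ij · s_i · s_j:
  σ(Q1,Q2) = 0.289 × 1.065 × 1.409 = 0.4337
  σ(Q1,Q3) = 0.140 × 1.065 × 1.284 = 0.1914
  σ(Q1,Q4) = 0.220 × 1.065 × 1.390 = 0.3257
  σ(Q2,Q3) = 0.266 × 1.409 × 1.284 = 0.4812
  σ(Q2,Q4) = 0.164 × 1.409 × 1.390 = 0.3212
  σ(Q3,Q4) = 0.045 × 1.284 × 1.390 = 0.0803
σ²_T = Σσ²ᵢ + 2·Σσ_ij = 6.7003 + 2 × 1.8335 = 10.3673
α = (4/3)·(1 − 6.7003/10.3673) = 0.472

Cronbach's α = 0.472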